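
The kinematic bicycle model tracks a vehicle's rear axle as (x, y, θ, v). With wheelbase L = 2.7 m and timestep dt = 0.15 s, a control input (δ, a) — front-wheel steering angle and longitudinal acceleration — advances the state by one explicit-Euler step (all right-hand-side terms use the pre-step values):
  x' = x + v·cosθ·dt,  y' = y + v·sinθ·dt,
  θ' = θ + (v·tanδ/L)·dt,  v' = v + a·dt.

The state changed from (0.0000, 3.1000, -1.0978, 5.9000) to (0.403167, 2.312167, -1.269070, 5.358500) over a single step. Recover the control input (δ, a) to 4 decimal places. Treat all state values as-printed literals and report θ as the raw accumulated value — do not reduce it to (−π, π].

δ = -0.4815, a = -3.6100

a = (v'−v)/dt = (-0.541500)/0.15 = -3.6100
Δθ = θ'−θ = -0.171270;  (v·dt/L) = 5.9000·0.15/2.7 = 0.327778
tan δ = Δθ·L/(v·dt) = -0.522519  →  δ = -0.4815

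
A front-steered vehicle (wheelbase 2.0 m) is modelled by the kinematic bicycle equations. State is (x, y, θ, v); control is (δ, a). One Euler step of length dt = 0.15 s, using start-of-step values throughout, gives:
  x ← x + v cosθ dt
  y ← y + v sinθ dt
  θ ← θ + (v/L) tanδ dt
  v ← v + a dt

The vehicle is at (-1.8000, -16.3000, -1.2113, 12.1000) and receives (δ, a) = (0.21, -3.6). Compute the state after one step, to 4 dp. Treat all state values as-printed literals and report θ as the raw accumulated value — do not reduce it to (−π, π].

(-1.1615, -17.9990, -1.0179, 11.5600)

x' = -1.8000 + 12.1000·cos(-1.2113)·0.15 = -1.1615
y' = -16.3000 + 12.1000·sin(-1.2113)·0.15 = -17.9990
θ' = -1.2113 + (12.1000/2.0)·tan(0.21)·0.15 = -1.0179
v' = 12.1000 − 3.6000·0.15 = 11.5600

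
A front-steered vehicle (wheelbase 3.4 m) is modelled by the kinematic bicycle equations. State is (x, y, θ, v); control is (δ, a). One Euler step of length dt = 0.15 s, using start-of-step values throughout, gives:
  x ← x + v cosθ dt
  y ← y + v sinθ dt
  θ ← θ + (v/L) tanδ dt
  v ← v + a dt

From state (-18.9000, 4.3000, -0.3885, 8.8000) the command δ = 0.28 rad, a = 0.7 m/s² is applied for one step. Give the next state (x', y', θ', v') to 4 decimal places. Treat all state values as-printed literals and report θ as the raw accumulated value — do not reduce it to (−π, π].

x' = -18.9000 + 8.8000·cos(-0.3885)·0.15 = -17.6784
y' = 4.3000 + 8.8000·sin(-0.3885)·0.15 = 3.8000
θ' = -0.3885 + (8.8000/3.4)·tan(0.28)·0.15 = -0.2769
v' = 8.8000 + 0.7000·0.15 = 8.9050

(-17.6784, 3.8000, -0.2769, 8.9050)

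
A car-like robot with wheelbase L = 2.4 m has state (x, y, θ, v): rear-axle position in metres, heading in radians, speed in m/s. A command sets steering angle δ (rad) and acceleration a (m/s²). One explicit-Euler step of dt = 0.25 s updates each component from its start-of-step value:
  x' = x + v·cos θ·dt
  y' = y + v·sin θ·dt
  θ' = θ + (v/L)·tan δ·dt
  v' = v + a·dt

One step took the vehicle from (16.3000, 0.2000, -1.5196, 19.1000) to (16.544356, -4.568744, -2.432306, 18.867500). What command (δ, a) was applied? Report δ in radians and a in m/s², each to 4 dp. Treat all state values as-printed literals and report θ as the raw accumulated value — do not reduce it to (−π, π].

a = (v'−v)/dt = (-0.232500)/0.25 = -0.9300
Δθ = θ'−θ = -0.912706;  (v·dt/L) = 19.1000·0.25/2.4 = 1.989583
tan δ = Δθ·L/(v·dt) = -0.458742  →  δ = -0.4301

δ = -0.4301, a = -0.9300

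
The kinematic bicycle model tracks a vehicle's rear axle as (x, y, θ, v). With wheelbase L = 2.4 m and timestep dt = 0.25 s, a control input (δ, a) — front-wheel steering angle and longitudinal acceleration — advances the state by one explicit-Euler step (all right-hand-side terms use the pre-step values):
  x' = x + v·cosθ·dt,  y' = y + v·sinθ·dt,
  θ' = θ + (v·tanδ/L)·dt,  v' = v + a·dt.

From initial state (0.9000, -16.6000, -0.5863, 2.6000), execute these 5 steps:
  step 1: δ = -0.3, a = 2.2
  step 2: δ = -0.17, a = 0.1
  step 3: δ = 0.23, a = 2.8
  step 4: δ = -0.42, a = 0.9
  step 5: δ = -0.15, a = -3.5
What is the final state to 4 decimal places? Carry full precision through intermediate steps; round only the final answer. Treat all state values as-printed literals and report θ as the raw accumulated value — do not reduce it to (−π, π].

(4.1162, -19.3172, -0.8938, 3.2250)

after step 1 (δ=-0.3, a=2.2): (1.441446, -16.959634, -0.670079, 3.150000)
after step 2 (δ=-0.17, a=0.1): (2.058667, -17.448709, -0.726403, 3.175000)
after step 3 (δ=0.23, a=2.8): (2.652049, -17.975906, -0.648965, 3.875000)
after step 4 (δ=-0.42, a=0.9): (3.423861, -18.561382, -0.829223, 4.100000)
after step 5 (δ=-0.15, a=-3.5): (4.116197, -19.317224, -0.893770, 3.225000)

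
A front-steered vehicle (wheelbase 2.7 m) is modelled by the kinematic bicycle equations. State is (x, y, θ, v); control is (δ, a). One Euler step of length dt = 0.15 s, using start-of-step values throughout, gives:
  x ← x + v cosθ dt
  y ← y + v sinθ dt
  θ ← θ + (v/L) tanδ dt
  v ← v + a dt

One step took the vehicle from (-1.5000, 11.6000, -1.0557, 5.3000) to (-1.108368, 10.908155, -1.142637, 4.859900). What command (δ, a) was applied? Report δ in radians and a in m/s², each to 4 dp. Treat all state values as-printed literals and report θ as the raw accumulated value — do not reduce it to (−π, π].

δ = -0.2871, a = -2.9340

a = (v'−v)/dt = (-0.440100)/0.15 = -2.9340
Δθ = θ'−θ = -0.086937;  (v·dt/L) = 5.3000·0.15/2.7 = 0.294444
tan δ = Δθ·L/(v·dt) = -0.295258  →  δ = -0.2871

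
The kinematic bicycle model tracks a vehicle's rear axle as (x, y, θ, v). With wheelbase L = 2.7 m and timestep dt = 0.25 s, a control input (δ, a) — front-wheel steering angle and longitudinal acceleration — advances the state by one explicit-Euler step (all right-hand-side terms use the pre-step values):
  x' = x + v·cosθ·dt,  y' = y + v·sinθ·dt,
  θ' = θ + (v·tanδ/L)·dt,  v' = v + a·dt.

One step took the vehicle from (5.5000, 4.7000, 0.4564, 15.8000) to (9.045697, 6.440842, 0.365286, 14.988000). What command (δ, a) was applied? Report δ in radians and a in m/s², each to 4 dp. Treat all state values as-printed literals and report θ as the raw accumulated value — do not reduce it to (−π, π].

δ = -0.0622, a = -3.2480

a = (v'−v)/dt = (-0.812000)/0.25 = -3.2480
Δθ = θ'−θ = -0.091114;  (v·dt/L) = 15.8000·0.25/2.7 = 1.462963
tan δ = Δθ·L/(v·dt) = -0.062280  →  δ = -0.0622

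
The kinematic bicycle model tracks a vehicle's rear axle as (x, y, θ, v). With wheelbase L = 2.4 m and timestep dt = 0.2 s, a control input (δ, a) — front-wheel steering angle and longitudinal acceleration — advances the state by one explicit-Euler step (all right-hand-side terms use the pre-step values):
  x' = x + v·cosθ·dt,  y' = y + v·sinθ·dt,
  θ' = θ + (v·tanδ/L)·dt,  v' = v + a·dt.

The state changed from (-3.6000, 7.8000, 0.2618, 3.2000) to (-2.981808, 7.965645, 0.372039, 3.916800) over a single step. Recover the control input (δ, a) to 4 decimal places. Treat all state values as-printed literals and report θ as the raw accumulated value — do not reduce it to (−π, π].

a = (v'−v)/dt = (0.716800)/0.2 = 3.5840
Δθ = θ'−θ = 0.110239;  (v·dt/L) = 3.2000·0.2/2.4 = 0.266667
tan δ = Δθ·L/(v·dt) = 0.413396  →  δ = 0.3920

δ = 0.3920, a = 3.5840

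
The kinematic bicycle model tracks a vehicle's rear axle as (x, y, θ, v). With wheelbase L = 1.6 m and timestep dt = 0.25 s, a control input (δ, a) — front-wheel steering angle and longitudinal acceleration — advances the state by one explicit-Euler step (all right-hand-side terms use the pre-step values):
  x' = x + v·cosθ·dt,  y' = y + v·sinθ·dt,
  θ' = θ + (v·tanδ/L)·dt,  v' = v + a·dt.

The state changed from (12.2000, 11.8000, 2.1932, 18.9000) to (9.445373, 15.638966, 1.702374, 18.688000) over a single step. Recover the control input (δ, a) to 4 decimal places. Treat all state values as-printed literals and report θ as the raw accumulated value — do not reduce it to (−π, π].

δ = -0.1647, a = -0.8480

a = (v'−v)/dt = (-0.212000)/0.25 = -0.8480
Δθ = θ'−θ = -0.490826;  (v·dt/L) = 18.9000·0.25/1.6 = 2.953125
tan δ = Δθ·L/(v·dt) = -0.166206  →  δ = -0.1647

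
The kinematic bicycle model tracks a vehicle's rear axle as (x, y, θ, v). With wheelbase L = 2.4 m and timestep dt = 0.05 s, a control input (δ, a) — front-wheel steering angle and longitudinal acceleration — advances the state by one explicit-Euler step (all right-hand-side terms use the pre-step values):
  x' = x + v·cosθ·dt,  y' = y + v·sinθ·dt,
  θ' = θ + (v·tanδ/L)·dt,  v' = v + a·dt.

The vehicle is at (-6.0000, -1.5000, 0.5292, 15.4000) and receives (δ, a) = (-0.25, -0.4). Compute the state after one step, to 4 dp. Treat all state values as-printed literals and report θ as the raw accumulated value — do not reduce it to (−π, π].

x' = -6.0000 + 15.4000·cos(0.5292)·0.05 = -5.3353
y' = -1.5000 + 15.4000·sin(0.5292)·0.05 = -1.1113
θ' = 0.5292 + (15.4000/2.4)·tan(-0.25)·0.05 = 0.4473
v' = 15.4000 − 0.4000·0.05 = 15.3800

(-5.3353, -1.1113, 0.4473, 15.3800)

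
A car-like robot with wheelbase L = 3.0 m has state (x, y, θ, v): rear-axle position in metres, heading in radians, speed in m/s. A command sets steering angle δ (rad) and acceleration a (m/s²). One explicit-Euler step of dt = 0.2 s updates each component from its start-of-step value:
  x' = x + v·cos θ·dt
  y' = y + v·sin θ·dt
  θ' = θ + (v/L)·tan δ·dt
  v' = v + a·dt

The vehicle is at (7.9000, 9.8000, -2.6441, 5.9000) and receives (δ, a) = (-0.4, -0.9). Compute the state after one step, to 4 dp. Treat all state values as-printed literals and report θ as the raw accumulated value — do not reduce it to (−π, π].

x' = 7.9000 + 5.9000·cos(-2.6441)·0.2 = 6.8630
y' = 9.8000 + 5.9000·sin(-2.6441)·0.2 = 9.2369
θ' = -2.6441 + (5.9000/3.0)·tan(-0.4)·0.2 = -2.8104
v' = 5.9000 − 0.9000·0.2 = 5.7200

(6.8630, 9.2369, -2.8104, 5.7200)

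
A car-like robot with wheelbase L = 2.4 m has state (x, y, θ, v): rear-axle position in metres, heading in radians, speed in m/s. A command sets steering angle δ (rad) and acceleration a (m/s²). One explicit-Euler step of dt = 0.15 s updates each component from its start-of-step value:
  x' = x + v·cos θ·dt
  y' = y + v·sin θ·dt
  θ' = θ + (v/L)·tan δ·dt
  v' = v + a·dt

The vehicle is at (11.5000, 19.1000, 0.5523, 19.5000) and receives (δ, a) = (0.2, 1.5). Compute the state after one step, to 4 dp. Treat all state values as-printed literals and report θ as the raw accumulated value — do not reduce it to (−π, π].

x' = 11.5000 + 19.5000·cos(0.5523)·0.15 = 13.9901
y' = 19.1000 + 19.5000·sin(0.5523)·0.15 = 20.6346
θ' = 0.5523 + (19.5000/2.4)·tan(0.2)·0.15 = 0.7994
v' = 19.5000 + 1.5000·0.15 = 19.7250

(13.9901, 20.6346, 0.7994, 19.7250)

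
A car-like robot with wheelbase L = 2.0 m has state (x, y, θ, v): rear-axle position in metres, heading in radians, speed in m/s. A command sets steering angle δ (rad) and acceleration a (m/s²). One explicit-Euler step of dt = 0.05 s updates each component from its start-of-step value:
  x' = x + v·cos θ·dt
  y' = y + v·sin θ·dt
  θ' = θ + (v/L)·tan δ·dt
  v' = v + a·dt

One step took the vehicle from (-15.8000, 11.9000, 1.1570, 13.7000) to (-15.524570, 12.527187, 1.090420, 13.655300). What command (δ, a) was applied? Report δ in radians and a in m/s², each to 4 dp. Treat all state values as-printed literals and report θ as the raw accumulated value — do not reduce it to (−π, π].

δ = -0.1920, a = -0.8940

a = (v'−v)/dt = (-0.044700)/0.05 = -0.8940
Δθ = θ'−θ = -0.066580;  (v·dt/L) = 13.7000·0.05/2.0 = 0.342500
tan δ = Δθ·L/(v·dt) = -0.194394  →  δ = -0.1920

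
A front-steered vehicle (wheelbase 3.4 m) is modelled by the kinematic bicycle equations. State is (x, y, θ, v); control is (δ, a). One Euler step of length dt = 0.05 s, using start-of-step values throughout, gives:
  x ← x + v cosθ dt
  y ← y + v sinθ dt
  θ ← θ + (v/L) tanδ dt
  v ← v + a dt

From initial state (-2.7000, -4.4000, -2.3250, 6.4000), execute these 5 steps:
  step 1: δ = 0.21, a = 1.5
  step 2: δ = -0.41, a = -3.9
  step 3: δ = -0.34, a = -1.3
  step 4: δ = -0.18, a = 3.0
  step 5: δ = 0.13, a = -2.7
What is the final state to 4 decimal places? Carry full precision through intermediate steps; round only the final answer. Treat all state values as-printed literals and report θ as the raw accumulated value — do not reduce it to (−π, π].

(-3.8143, -5.5284, -2.3834, 6.2300)

after step 1 (δ=0.21, a=1.5): (-2.919107, -4.633221, -2.304940, 6.475000)
after step 2 (δ=-0.41, a=-3.9): (-3.136003, -4.873575, -2.346325, 6.280000)
after step 3 (δ=-0.34, a=-1.3): (-3.355833, -5.097787, -2.378994, 6.215000)
after step 4 (δ=-0.18, a=3.0): (-3.580519, -5.312454, -2.395625, 6.365000)
after step 5 (δ=0.13, a=-2.7): (-3.814252, -5.528445, -2.383388, 6.230000)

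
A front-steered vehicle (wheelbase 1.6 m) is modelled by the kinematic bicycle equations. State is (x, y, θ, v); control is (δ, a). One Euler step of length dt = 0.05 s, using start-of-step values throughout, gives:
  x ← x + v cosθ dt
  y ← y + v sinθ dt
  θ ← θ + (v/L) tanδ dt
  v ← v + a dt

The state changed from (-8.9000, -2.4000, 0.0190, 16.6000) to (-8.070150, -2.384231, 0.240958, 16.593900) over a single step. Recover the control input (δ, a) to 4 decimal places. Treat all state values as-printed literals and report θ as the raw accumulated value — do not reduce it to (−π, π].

δ = 0.4043, a = -0.1220

a = (v'−v)/dt = (-0.006100)/0.05 = -0.1220
Δθ = θ'−θ = 0.221958;  (v·dt/L) = 16.6000·0.05/1.6 = 0.518750
tan δ = Δθ·L/(v·dt) = 0.427871  →  δ = 0.4043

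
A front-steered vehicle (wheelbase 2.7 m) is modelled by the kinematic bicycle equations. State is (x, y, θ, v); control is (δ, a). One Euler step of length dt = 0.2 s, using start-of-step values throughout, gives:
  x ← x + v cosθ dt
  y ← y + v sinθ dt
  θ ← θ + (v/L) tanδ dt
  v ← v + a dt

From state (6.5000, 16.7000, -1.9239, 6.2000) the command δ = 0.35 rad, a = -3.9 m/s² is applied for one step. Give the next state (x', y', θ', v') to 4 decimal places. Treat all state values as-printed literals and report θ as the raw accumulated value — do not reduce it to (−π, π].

(6.0712, 15.5365, -1.7563, 5.4200)

x' = 6.5000 + 6.2000·cos(-1.9239)·0.2 = 6.0712
y' = 16.7000 + 6.2000·sin(-1.9239)·0.2 = 15.5365
θ' = -1.9239 + (6.2000/2.7)·tan(0.35)·0.2 = -1.7563
v' = 6.2000 − 3.9000·0.2 = 5.4200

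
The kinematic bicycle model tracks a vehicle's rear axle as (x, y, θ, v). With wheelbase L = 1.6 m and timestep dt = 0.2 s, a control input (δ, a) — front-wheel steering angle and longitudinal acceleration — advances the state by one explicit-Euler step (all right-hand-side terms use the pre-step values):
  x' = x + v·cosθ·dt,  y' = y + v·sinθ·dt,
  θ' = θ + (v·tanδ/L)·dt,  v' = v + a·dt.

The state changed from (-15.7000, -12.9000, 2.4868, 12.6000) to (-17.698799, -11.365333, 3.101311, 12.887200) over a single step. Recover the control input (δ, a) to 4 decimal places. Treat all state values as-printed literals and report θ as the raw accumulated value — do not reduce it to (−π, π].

δ = 0.3720, a = 1.4360

a = (v'−v)/dt = (0.287200)/0.2 = 1.4360
Δθ = θ'−θ = 0.614511;  (v·dt/L) = 12.6000·0.2/1.6 = 1.575000
tan δ = Δθ·L/(v·dt) = 0.390166  →  δ = 0.3720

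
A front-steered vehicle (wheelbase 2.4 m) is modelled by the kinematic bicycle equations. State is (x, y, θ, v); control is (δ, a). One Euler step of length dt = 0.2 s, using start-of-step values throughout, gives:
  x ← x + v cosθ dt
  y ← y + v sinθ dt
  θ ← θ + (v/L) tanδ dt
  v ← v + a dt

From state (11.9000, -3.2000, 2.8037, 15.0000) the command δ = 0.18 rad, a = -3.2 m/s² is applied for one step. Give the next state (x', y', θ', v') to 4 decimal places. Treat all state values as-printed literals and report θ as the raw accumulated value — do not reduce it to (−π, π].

(9.0696, -2.2055, 3.0312, 14.3600)

x' = 11.9000 + 15.0000·cos(2.8037)·0.2 = 9.0696
y' = -3.2000 + 15.0000·sin(2.8037)·0.2 = -2.2055
θ' = 2.8037 + (15.0000/2.4)·tan(0.18)·0.2 = 3.0312
v' = 15.0000 − 3.2000·0.2 = 14.3600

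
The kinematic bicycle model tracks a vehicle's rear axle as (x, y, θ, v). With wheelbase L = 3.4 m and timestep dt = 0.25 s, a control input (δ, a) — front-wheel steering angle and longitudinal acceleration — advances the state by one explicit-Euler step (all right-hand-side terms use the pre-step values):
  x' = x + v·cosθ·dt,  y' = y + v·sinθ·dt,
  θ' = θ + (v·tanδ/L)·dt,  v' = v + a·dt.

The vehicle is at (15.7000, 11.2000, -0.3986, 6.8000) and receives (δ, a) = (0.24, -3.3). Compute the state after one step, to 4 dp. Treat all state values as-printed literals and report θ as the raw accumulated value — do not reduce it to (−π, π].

(17.2667, 10.5402, -0.2762, 5.9750)

x' = 15.7000 + 6.8000·cos(-0.3986)·0.25 = 17.2667
y' = 11.2000 + 6.8000·sin(-0.3986)·0.25 = 10.5402
θ' = -0.3986 + (6.8000/3.4)·tan(0.24)·0.25 = -0.2762
v' = 6.8000 − 3.3000·0.25 = 5.9750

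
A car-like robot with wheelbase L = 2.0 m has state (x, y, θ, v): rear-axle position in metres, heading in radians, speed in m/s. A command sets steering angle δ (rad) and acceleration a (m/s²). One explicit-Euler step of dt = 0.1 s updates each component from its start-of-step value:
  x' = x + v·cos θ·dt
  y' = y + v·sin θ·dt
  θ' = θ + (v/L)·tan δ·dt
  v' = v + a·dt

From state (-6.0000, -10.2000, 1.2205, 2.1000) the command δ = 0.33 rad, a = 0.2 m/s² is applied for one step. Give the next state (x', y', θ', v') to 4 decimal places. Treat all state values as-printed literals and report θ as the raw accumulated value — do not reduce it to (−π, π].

(-5.9279, -10.0028, 1.2565, 2.1200)

x' = -6.0000 + 2.1000·cos(1.2205)·0.1 = -5.9279
y' = -10.2000 + 2.1000·sin(1.2205)·0.1 = -10.0028
θ' = 1.2205 + (2.1000/2.0)·tan(0.33)·0.1 = 1.2565
v' = 2.1000 + 0.2000·0.1 = 2.1200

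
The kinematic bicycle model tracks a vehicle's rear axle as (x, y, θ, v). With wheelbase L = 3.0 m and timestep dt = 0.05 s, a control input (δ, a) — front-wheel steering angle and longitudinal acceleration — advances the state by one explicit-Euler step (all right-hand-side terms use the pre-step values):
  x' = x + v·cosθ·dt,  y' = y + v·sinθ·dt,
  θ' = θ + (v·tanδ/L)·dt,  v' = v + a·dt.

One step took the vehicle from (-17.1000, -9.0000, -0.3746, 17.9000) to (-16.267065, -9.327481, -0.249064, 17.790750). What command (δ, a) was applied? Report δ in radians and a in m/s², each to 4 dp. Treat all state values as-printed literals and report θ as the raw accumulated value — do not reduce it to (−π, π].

δ = 0.3983, a = -2.1850

a = (v'−v)/dt = (-0.109250)/0.05 = -2.1850
Δθ = θ'−θ = 0.125536;  (v·dt/L) = 17.9000·0.05/3.0 = 0.298333
tan δ = Δθ·L/(v·dt) = 0.420791  →  δ = 0.3983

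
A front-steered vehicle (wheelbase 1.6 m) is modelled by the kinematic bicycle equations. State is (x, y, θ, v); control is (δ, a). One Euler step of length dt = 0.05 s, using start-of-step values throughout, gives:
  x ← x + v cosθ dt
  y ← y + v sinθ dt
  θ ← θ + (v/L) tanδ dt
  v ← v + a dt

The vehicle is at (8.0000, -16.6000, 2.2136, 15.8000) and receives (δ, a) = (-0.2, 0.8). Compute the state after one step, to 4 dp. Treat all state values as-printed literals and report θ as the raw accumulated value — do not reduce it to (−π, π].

x' = 8.0000 + 15.8000·cos(2.2136)·0.05 = 7.5264
y' = -16.6000 + 15.8000·sin(2.2136)·0.05 = -15.9677
θ' = 2.2136 + (15.8000/1.6)·tan(-0.2)·0.05 = 2.1135
v' = 15.8000 + 0.8000·0.05 = 15.8400

(7.5264, -15.9677, 2.1135, 15.8400)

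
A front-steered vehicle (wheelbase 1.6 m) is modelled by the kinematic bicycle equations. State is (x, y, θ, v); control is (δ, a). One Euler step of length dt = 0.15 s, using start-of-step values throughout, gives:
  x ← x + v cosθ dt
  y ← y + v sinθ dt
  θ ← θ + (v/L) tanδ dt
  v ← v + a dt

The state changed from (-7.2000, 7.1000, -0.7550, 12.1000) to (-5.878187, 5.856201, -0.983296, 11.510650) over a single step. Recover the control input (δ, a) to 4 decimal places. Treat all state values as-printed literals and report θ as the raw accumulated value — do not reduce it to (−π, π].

δ = -0.1986, a = -3.9290

a = (v'−v)/dt = (-0.589350)/0.15 = -3.9290
Δθ = θ'−θ = -0.228296;  (v·dt/L) = 12.1000·0.15/1.6 = 1.134375
tan δ = Δθ·L/(v·dt) = -0.201253  →  δ = -0.1986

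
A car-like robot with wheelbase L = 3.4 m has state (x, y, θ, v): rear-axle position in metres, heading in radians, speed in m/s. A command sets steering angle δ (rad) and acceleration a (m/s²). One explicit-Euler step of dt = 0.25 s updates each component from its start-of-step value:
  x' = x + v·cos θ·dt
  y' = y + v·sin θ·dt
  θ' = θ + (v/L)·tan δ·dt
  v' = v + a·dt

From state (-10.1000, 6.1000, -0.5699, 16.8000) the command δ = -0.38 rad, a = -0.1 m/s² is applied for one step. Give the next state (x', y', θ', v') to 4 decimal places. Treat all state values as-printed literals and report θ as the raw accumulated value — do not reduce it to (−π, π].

x' = -10.1000 + 16.8000·cos(-0.5699)·0.25 = -6.5638
y' = 6.1000 + 16.8000·sin(-0.5699)·0.25 = 3.8339
θ' = -0.5699 + (16.8000/3.4)·tan(-0.38)·0.25 = -1.0633
v' = 16.8000 − 0.1000·0.25 = 16.7750

(-6.5638, 3.8339, -1.0633, 16.7750)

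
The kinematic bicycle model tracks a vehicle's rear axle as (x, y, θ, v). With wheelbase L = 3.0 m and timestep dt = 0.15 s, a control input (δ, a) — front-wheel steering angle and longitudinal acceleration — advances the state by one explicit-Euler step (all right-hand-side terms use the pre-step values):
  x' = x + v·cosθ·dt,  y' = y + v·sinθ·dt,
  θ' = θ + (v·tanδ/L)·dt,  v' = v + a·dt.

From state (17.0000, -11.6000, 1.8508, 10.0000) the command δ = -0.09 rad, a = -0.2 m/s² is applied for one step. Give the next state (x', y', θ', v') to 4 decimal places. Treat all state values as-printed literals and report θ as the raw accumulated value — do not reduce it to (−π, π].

(16.5855, -10.1584, 1.8057, 9.9700)

x' = 17.0000 + 10.0000·cos(1.8508)·0.15 = 16.5855
y' = -11.6000 + 10.0000·sin(1.8508)·0.15 = -10.1584
θ' = 1.8508 + (10.0000/3.0)·tan(-0.09)·0.15 = 1.8057
v' = 10.0000 − 0.2000·0.15 = 9.9700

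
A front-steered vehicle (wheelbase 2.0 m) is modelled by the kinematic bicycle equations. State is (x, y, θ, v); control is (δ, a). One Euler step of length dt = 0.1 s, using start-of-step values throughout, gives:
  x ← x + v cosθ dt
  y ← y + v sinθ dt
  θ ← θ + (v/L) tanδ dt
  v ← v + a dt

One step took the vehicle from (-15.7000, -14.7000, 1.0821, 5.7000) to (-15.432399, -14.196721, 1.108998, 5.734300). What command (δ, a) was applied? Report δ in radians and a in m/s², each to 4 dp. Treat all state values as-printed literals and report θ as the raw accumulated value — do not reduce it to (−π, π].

a = (v'−v)/dt = (0.034300)/0.1 = 0.3430
Δθ = θ'−θ = 0.026898;  (v·dt/L) = 5.7000·0.1/2.0 = 0.285000
tan δ = Δθ·L/(v·dt) = 0.094379  →  δ = 0.0941

δ = 0.0941, a = 0.3430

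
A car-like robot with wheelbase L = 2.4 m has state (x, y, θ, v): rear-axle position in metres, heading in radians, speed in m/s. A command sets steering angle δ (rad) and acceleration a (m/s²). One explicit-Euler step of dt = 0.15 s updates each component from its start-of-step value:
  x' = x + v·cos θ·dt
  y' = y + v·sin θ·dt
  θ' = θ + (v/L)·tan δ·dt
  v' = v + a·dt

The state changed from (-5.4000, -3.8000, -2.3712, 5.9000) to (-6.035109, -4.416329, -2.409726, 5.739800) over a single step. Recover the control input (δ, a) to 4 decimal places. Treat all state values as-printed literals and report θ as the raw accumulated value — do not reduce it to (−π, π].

δ = -0.1041, a = -1.0680

a = (v'−v)/dt = (-0.160200)/0.15 = -1.0680
Δθ = θ'−θ = -0.038526;  (v·dt/L) = 5.9000·0.15/2.4 = 0.368750
tan δ = Δθ·L/(v·dt) = -0.104477  →  δ = -0.1041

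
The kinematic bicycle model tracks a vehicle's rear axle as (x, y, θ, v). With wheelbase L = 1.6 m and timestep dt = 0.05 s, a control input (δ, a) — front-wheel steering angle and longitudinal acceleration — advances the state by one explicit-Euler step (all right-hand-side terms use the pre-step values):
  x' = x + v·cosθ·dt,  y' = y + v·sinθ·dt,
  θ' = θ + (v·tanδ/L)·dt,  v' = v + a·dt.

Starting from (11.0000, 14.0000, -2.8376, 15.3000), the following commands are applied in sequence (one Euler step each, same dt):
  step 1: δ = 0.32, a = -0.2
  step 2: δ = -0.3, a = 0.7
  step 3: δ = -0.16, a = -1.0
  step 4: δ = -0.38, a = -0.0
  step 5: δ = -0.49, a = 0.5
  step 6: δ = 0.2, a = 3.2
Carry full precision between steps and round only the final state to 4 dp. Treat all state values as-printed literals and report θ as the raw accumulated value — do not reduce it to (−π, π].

(6.6035, 13.1355, -3.2526, 15.4600)

after step 1 (δ=0.32, a=-0.2): (10.270076, 13.771011, -2.679154, 15.290000)
after step 2 (δ=-0.3, a=0.7): (9.585873, 13.429943, -2.826959, 15.325000)
after step 3 (δ=-0.16, a=-1.0): (8.857239, 13.192813, -2.904245, 15.275000)
after step 4 (δ=-0.38, a=-0.0): (8.114901, 13.013236, -3.094902, 15.275000)
after step 5 (δ=-0.49, a=0.5): (7.351983, 12.977589, -3.349511, 15.300000)
after step 6 (δ=0.2, a=3.2): (6.603459, 13.135504, -3.252591, 15.460000)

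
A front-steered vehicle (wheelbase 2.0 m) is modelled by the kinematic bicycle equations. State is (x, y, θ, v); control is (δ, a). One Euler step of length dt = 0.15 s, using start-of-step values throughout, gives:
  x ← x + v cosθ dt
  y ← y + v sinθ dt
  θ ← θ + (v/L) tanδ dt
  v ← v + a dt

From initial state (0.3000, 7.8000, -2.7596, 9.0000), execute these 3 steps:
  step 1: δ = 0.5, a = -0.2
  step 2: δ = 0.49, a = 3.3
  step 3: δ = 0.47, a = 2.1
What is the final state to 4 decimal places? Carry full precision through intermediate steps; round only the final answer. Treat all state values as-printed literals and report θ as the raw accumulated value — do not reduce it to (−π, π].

(-2.5683, 5.1075, -1.6714, 9.7800)

after step 1 (δ=0.5, a=-0.2): (-0.952697, 7.296760, -2.390846, 8.970000)
after step 2 (δ=0.49, a=3.3): (-1.936499, 6.378880, -2.032009, 9.465000)
after step 3 (δ=0.47, a=2.1): (-2.568337, 5.107475, -1.671417, 9.780000)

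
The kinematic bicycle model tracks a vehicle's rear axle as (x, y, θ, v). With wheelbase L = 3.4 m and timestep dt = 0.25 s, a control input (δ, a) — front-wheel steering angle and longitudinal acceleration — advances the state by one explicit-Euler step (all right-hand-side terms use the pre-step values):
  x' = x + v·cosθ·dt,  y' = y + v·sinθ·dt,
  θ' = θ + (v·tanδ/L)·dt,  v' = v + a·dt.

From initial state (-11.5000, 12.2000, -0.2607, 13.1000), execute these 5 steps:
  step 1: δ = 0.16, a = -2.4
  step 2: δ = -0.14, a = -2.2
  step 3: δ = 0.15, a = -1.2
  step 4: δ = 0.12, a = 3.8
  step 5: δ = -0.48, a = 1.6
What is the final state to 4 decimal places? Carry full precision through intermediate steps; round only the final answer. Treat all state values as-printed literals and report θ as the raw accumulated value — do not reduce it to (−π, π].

after step 1 (δ=0.16, a=-2.4): (-8.335663, 11.355846, -0.105254, 12.500000)
after step 2 (δ=-0.14, a=-2.2): (-5.227957, 11.027535, -0.234777, 11.950000)
after step 3 (δ=0.15, a=-1.2): (-2.322415, 10.332564, -0.101978, 11.650000)
after step 4 (δ=0.12, a=3.8): (0.574953, 10.036066, 0.001312, 12.600000)
after step 5 (δ=-0.48, a=1.6): (3.724950, 10.040199, -0.481019, 13.000000)

(3.7250, 10.0402, -0.4810, 13.0000)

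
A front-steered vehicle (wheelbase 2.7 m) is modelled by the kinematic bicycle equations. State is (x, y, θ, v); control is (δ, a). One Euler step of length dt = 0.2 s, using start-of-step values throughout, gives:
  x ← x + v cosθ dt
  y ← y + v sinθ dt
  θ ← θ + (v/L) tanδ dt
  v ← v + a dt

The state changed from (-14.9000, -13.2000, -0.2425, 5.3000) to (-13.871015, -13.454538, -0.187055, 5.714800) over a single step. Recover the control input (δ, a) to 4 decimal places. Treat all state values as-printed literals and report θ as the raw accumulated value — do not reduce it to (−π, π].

a = (v'−v)/dt = (0.414800)/0.2 = 2.0740
Δθ = θ'−θ = 0.055445;  (v·dt/L) = 5.3000·0.2/2.7 = 0.392593
tan δ = Δθ·L/(v·dt) = 0.141228  →  δ = 0.1403

δ = 0.1403, a = 2.0740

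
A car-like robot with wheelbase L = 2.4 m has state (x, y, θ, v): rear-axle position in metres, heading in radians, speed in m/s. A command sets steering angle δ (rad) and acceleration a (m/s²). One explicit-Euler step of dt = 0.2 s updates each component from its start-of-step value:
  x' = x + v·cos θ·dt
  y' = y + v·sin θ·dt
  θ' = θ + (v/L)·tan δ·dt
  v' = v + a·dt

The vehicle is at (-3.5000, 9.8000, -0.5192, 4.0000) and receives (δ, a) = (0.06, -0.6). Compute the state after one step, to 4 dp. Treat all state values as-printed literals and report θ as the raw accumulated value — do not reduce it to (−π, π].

x' = -3.5000 + 4.0000·cos(-0.5192)·0.2 = -2.8054
y' = 9.8000 + 4.0000·sin(-0.5192)·0.2 = 9.4031
θ' = -0.5192 + (4.0000/2.4)·tan(0.06)·0.2 = -0.4992
v' = 4.0000 − 0.6000·0.2 = 3.8800

(-2.8054, 9.4031, -0.4992, 3.8800)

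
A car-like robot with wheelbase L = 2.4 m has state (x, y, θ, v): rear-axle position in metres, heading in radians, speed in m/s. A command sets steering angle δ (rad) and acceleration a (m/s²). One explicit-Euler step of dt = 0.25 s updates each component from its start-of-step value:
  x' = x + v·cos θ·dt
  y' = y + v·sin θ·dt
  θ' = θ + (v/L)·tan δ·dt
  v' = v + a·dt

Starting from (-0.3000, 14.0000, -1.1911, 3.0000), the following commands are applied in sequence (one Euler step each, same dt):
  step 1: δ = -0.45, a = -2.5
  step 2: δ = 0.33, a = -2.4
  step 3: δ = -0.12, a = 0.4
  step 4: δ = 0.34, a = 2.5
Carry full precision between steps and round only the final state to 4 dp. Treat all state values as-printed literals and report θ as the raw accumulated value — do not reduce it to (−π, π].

after step 1 (δ=-0.45, a=-2.5): (-0.022021, 13.303417, -1.342055, 2.375000)
after step 2 (δ=0.33, a=-2.4): (0.112613, 12.725133, -1.257315, 1.775000)
after step 3 (δ=-0.12, a=0.4): (0.249453, 12.303009, -1.279610, 1.875000)
after step 4 (δ=0.34, a=2.5): (0.384026, 11.853991, -1.210521, 2.500000)

(0.3840, 11.8540, -1.2105, 2.5000)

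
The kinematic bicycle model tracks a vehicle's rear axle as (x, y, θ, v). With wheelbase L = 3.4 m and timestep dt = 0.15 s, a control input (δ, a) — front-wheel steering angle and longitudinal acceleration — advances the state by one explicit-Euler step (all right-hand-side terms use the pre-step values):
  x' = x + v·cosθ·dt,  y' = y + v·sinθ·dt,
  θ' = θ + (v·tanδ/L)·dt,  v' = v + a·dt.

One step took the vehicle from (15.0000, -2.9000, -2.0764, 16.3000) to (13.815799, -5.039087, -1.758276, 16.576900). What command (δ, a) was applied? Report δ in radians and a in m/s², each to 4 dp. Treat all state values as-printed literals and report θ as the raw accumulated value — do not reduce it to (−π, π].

a = (v'−v)/dt = (0.276900)/0.15 = 1.8460
Δθ = θ'−θ = 0.318124;  (v·dt/L) = 16.3000·0.15/3.4 = 0.719118
tan δ = Δθ·L/(v·dt) = 0.442381  →  δ = 0.4165

δ = 0.4165, a = 1.8460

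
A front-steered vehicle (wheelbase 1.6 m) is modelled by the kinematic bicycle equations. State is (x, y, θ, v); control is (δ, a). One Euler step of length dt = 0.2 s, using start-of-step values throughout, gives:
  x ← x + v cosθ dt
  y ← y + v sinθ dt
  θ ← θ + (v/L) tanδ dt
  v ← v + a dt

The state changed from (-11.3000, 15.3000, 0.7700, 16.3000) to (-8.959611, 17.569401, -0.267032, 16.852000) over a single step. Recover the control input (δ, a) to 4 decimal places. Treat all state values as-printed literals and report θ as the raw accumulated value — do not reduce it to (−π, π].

a = (v'−v)/dt = (0.552000)/0.2 = 2.7600
Δθ = θ'−θ = -1.037032;  (v·dt/L) = 16.3000·0.2/1.6 = 2.037500
tan δ = Δθ·L/(v·dt) = -0.508973  →  δ = -0.4708

δ = -0.4708, a = 2.7600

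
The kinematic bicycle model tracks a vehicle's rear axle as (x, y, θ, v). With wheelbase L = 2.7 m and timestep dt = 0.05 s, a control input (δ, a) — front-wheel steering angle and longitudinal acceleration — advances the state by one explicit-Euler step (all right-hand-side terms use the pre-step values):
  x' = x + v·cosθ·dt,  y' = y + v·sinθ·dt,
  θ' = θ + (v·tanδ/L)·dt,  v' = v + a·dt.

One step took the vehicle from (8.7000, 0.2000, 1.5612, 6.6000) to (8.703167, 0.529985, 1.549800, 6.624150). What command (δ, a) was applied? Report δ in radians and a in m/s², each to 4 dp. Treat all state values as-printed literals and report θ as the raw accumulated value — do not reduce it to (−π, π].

a = (v'−v)/dt = (0.024150)/0.05 = 0.4830
Δθ = θ'−θ = -0.011400;  (v·dt/L) = 6.6000·0.05/2.7 = 0.122222
tan δ = Δθ·L/(v·dt) = -0.093273  →  δ = -0.0930

δ = -0.0930, a = 0.4830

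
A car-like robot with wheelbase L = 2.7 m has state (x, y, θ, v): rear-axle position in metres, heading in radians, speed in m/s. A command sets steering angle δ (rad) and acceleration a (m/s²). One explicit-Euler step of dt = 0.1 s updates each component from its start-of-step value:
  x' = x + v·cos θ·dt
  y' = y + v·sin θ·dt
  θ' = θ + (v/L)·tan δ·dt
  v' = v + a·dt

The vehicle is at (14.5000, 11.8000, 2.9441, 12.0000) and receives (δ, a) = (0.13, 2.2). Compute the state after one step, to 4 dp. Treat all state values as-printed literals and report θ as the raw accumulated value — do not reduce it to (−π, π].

x' = 14.5000 + 12.0000·cos(2.9441)·0.1 = 13.3233
y' = 11.8000 + 12.0000·sin(2.9441)·0.1 = 12.0355
θ' = 2.9441 + (12.0000/2.7)·tan(0.13)·0.1 = 3.0022
v' = 12.0000 + 2.2000·0.1 = 12.2200

(13.3233, 12.0355, 3.0022, 12.2200)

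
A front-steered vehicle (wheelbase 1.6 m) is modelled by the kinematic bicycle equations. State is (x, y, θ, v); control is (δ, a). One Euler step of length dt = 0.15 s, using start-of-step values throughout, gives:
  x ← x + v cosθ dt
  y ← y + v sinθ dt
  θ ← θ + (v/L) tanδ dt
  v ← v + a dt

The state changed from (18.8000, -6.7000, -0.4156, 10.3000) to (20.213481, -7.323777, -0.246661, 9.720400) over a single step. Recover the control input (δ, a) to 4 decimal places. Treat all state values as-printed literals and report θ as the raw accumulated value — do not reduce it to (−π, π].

δ = 0.1732, a = -3.8640

a = (v'−v)/dt = (-0.579600)/0.15 = -3.8640
Δθ = θ'−θ = 0.168939;  (v·dt/L) = 10.3000·0.15/1.6 = 0.965625
tan δ = Δθ·L/(v·dt) = 0.174953  →  δ = 0.1732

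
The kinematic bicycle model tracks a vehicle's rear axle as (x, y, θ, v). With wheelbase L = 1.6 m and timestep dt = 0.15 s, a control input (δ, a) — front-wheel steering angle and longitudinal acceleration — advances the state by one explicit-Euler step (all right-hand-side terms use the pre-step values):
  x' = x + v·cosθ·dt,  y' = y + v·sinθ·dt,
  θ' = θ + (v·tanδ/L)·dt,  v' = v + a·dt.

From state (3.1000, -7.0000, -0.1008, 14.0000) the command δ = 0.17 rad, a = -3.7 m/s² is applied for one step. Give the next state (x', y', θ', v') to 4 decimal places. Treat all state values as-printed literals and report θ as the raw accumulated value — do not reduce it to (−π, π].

(5.1893, -7.2113, 0.1245, 13.4450)

x' = 3.1000 + 14.0000·cos(-0.1008)·0.15 = 5.1893
y' = -7.0000 + 14.0000·sin(-0.1008)·0.15 = -7.2113
θ' = -0.1008 + (14.0000/1.6)·tan(0.17)·0.15 = 0.1245
v' = 14.0000 − 3.7000·0.15 = 13.4450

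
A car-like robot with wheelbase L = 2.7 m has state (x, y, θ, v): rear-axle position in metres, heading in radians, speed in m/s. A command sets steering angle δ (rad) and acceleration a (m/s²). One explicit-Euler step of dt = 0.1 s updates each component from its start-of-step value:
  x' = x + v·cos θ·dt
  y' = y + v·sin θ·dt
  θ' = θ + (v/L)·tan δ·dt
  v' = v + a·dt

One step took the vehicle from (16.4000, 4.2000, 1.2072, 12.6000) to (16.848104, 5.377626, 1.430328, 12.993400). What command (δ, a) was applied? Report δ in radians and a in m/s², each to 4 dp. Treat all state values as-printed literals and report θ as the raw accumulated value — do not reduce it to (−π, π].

δ = 0.4460, a = 3.9340

a = (v'−v)/dt = (0.393400)/0.1 = 3.9340
Δθ = θ'−θ = 0.223128;  (v·dt/L) = 12.6000·0.1/2.7 = 0.466667
tan δ = Δθ·L/(v·dt) = 0.478131  →  δ = 0.4460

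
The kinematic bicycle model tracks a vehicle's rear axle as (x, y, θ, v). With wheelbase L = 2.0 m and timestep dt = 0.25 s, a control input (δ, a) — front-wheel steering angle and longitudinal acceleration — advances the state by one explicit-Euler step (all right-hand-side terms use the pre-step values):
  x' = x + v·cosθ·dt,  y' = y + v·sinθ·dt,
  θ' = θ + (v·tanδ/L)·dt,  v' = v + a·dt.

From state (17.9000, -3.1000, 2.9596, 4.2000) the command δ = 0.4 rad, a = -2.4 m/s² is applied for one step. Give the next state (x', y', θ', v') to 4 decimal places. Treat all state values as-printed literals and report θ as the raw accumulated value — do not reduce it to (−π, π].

x' = 17.9000 + 4.2000·cos(2.9596)·0.25 = 16.8673
y' = -3.1000 + 4.2000·sin(2.9596)·0.25 = -2.9100
θ' = 2.9596 + (4.2000/2.0)·tan(0.4)·0.25 = 3.1816
v' = 4.2000 − 2.4000·0.25 = 3.6000

(16.8673, -2.9100, 3.1816, 3.6000)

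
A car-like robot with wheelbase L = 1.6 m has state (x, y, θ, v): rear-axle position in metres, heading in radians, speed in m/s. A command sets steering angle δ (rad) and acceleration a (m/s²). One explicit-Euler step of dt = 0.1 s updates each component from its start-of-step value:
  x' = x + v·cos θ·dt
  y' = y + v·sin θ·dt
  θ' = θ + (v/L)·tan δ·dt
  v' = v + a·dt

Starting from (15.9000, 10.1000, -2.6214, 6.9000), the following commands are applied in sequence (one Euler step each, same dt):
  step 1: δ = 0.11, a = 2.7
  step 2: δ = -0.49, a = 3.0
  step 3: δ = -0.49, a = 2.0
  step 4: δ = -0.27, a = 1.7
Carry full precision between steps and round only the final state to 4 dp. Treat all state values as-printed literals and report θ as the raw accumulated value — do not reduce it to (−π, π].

after step 1 (δ=0.11, a=2.7): (15.301271, 9.757037, -2.573770, 7.170000)
after step 2 (δ=-0.49, a=3.0): (14.696787, 9.371437, -2.812795, 7.470000)
after step 3 (δ=-0.49, a=2.0): (13.989803, 9.130226, -3.061820, 7.670000)
after step 4 (δ=-0.27, a=1.7): (13.225242, 9.069106, -3.194491, 7.840000)

(13.2252, 9.0691, -3.1945, 7.8400)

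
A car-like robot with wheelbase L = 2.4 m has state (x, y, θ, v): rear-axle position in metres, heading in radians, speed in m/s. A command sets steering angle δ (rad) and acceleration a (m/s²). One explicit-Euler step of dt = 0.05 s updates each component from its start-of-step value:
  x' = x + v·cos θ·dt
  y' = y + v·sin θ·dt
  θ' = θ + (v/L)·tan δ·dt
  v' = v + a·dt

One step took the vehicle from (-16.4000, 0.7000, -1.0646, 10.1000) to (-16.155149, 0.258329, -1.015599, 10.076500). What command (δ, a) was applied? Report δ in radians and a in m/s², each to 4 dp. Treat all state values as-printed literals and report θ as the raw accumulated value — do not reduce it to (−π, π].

δ = 0.2288, a = -0.4700

a = (v'−v)/dt = (-0.023500)/0.05 = -0.4700
Δθ = θ'−θ = 0.049001;  (v·dt/L) = 10.1000·0.05/2.4 = 0.210417
tan δ = Δθ·L/(v·dt) = 0.232876  →  δ = 0.2288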